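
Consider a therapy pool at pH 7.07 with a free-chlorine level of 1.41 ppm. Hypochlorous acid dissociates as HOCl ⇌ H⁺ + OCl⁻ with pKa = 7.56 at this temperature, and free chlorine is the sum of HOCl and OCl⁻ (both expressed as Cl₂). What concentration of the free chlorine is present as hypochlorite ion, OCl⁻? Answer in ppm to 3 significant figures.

0.345 ppm

[OCl⁻]/[HOCl] = 10^(pH − pKa) = 10^(7.07 − 7.56) = 10^-0.49 = 0.3236.
Fraction as HOCl = 1 / (1 + 0.3236) = 0.7555.
OCl⁻ = (1 − 0.7555) × 1.41 ppm = 0.3447 ppm.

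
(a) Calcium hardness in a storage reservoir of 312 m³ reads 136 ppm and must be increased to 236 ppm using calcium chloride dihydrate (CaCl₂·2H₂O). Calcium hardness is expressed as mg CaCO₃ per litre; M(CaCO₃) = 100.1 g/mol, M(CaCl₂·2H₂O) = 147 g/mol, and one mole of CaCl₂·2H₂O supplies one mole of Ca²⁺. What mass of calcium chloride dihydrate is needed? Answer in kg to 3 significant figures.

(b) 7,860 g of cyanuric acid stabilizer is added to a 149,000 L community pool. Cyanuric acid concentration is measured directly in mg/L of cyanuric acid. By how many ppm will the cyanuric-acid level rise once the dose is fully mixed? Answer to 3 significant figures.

(a) Volume: 312 m³ = 312,000 L.
(a) Hardness to add: (236 − 136) = 100 mg/L as CaCO₃ × 312,000 L = 31,200 g as CaCO₃.
(a) Moles of Ca²⁺ (1 mol Ca²⁺ ≡ 1 mol CaCO₃): 31,200 / 100.1 g/mol = 311.7 mol.
(a) Mass of CaCl₂·2H₂O: 311.7 × 147 = 45,820 g.

(b) Rise: 7,860 g / 149,000 L × 1000 = 52.75 mg/L.

(a) 45.8 kg; (b) 52.8 ppm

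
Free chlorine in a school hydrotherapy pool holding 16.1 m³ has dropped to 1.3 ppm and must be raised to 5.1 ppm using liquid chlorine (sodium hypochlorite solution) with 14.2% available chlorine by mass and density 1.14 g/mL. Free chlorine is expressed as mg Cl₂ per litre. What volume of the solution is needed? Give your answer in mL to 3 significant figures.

378 mL

Volume: 16.1 m³ = 16,100 L.
Chlorine deficit: 5.1 − 1.3 = 3.8 ppm = 3.8 mg/L as Cl₂.
Cl₂ equivalent needed: 3.8 mg/L × 16,100 L = 61,180 mg = 61.18 g.
Product at 14.2% available chlorine: 61.18 / 0.142 = 430.8 g.
Volume at density 1.14 g/mL: 430.8 g ÷ 1.14 g/mL = 377.9 mL.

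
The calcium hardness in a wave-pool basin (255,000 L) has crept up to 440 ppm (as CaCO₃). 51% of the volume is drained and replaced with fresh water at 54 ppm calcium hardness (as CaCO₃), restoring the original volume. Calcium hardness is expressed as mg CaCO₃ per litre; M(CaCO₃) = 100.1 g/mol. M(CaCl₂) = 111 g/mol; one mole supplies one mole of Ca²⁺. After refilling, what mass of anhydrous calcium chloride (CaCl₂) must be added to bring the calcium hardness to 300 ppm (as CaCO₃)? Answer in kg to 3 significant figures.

16.1 kg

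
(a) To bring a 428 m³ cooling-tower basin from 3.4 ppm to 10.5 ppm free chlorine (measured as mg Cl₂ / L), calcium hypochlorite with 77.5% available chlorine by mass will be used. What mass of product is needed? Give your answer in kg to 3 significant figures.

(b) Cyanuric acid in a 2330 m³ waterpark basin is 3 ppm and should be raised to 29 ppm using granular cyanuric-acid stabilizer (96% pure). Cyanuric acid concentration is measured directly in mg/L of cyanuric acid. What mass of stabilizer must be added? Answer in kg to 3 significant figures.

(a) Volume: 428 m³ = 428,000 L.
(a) Chlorine deficit: 10.5 − 3.4 = 7.1 ppm = 7.1 mg/L as Cl₂.
(a) Cl₂ equivalent needed: 7.1 mg/L × 428,000 L = 3,039,000 mg = 3039 g.
(a) Product at 77.5% available chlorine: 3039 / 0.775 = 3921 g.

(b) Volume: 2330 m³ = 2,330,000 L.
(b) CYA to add: (29 − 3) = 26 mg/L × 2,330,000 L = 60,580 g cyanuric acid.
(b) At 96% purity: 60,580 / 0.96 = 63,100 g product.

(a) 3.92 kg; (b) 63.1 kg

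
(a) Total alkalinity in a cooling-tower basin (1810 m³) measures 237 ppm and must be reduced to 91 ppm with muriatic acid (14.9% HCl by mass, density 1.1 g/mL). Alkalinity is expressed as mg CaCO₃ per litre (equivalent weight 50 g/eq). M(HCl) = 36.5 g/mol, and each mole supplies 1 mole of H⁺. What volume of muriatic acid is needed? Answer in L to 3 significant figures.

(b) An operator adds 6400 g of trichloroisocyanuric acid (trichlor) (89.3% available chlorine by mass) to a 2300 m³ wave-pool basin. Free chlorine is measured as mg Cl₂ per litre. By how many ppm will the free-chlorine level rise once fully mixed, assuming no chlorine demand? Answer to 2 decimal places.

(a) 1,180 L; (b) 2.48 ppm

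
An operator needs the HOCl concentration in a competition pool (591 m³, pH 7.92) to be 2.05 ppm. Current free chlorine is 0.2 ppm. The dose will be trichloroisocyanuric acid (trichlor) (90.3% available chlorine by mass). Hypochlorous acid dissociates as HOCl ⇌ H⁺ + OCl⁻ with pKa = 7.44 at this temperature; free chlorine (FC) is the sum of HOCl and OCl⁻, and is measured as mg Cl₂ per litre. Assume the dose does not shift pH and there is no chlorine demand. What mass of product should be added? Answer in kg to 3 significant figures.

Volume: 591 m³ = 591,000 L.
[OCl⁻]/[HOCl] = 10^(pH − pKa) = 10^(7.92 − 7.44) = 3.02; fraction as HOCl = 1/(1 + 3.02) = 0.2488.
Free chlorine required for 2.05 ppm HOCl: 2.05 / 0.2488 = 8.241 ppm.
FC to add: 8.241 − 0.2 = 8.041 mg/L as Cl₂.
Cl₂ equivalent: 8.041 mg/L × 591,000 L = 4752 g.
Product at 90.3% available Cl: 4752 / 0.903 = 5263 g.

5.26 kg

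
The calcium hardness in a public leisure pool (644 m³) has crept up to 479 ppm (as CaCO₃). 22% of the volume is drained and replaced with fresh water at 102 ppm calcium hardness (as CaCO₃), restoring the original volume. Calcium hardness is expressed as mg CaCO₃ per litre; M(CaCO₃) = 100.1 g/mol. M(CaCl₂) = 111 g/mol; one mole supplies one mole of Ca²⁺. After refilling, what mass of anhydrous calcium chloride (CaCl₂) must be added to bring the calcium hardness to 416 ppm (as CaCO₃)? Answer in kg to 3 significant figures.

14.2 kg

Volume: 644 m³ = 644,000 L.
After draining 22% and refilling: 479 × 0.78 + 102 × 0.22 = 396.06 ppm.
Deficit to target: 416 − 396.06 = 19.94 mg/L.
As CaCO₃: 19.94 mg/L × 644,000 L = 12,840 g; ÷ 100.1 = 128.3 mol Ca²⁺.
Mass: 128.3 × 111 = 14,240 g.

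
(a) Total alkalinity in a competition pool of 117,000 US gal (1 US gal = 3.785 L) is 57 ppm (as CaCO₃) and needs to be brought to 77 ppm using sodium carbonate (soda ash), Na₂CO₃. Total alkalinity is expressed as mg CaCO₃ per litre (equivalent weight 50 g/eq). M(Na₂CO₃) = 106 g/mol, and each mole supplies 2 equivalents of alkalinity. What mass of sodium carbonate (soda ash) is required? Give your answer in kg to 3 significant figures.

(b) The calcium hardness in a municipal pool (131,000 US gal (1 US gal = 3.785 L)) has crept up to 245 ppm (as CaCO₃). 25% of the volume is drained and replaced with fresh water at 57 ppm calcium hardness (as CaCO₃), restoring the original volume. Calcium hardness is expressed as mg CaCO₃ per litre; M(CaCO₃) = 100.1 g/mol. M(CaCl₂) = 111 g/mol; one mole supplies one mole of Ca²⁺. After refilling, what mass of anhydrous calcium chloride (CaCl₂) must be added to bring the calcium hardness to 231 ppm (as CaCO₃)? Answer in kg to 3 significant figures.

(a) Volume: 117,000 US gal × 3.785 L/gal = 442,845 L.
(a) Alkalinity to add: (77 − 57) = 20 mg/L as CaCO₃ × 442,845 L = 8857 g as CaCO₃.
(a) Equivalents: 8857 g ÷ 50 g/eq = 177.1 eq.
(a) Each mole of Na₂CO₃ supplies 2 eq, so 177.1 / 2 = 88.57 mol.
(a) Mass: 88.57 mol × 106 g/mol = 9388 g.

(b) Volume: 131,000 US gal × 3.785 L/gal = 495,835 L.
(b) After draining 25% and refilling: 245 × 0.75 + 57 × 0.25 = 198 ppm.
(b) Deficit to target: 231 − 198 = 33 mg/L.
(b) As CaCO₃: 33 mg/L × 495,835 L = 16,360 g; ÷ 100.1 = 163.5 mol Ca²⁺.
(b) Mass: 163.5 × 111 = 18,140 g.

(a) 9.39 kg; (b) 18.1 kg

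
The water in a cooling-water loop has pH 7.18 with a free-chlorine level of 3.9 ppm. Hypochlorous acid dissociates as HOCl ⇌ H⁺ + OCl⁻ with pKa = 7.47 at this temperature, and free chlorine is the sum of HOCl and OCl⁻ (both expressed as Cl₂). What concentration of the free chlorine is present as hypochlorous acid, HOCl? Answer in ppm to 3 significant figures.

2.58 ppm

[OCl⁻]/[HOCl] = 10^(pH − pKa) = 10^(7.18 − 7.47) = 10^-0.29 = 0.5129.
Fraction as HOCl = 1 / (1 + 0.5129) = 0.661.
HOCl = 0.661 × 3.9 ppm = 2.578 ppm.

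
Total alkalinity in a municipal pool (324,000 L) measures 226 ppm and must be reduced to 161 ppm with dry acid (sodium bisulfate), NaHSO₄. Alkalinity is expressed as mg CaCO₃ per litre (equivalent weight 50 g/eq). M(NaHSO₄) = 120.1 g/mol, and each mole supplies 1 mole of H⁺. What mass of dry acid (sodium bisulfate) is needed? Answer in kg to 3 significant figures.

Alkalinity to neutralize: (226 − 161) = 65 mg/L as CaCO₃ × 324,000 L = 21,060 g as CaCO₃.
Equivalents of H⁺ required: 21,060 ÷ 50 g/eq = 421.2 eq = 421.2 mol NaHSO₄.
Mass of NaHSO₄: 421.2 × 120.1 = 50,590 g.

50.6 kg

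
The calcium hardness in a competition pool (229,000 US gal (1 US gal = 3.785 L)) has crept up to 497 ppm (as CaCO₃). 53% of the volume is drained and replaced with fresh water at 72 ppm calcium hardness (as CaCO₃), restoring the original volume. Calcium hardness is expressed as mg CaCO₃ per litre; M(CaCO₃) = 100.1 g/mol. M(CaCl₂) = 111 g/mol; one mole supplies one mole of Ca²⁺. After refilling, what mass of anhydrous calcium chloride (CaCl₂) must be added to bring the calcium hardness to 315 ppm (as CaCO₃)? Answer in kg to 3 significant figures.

41.6 kg

Volume: 229,000 US gal × 3.785 L/gal = 866,765 L.
After draining 53% and refilling: 497 × 0.47 + 72 × 0.53 = 271.75 ppm.
Deficit to target: 315 − 271.75 = 43.25 mg/L.
As CaCO₃: 43.25 mg/L × 866,765 L = 37,490 g; ÷ 100.1 = 374.5 mol Ca²⁺.
Mass: 374.5 × 111 = 41,570 g.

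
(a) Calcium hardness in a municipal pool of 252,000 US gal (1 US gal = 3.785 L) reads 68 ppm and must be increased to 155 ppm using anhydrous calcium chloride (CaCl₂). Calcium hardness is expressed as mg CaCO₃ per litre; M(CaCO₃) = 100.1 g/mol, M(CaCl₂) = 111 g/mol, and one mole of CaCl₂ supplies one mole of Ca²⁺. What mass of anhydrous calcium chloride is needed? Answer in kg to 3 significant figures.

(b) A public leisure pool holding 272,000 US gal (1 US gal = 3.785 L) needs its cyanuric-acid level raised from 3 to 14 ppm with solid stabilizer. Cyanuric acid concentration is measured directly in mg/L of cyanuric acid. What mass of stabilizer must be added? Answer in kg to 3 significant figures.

(a) Volume: 252,000 US gal × 3.785 L/gal = 953,820 L.
(a) Hardness to add: (155 − 68) = 87 mg/L as CaCO₃ × 953,820 L = 82,980 g as CaCO₃.
(a) Moles of Ca²⁺ (1 mol Ca²⁺ ≡ 1 mol CaCO₃): 82,980 / 100.1 g/mol = 829 mol.
(a) Mass of CaCl₂: 829 × 111 = 92,020 g.

(b) Volume: 272,000 US gal × 3.785 L/gal = 1,029,520 L.
(b) CYA to add: (14 − 3) = 11 mg/L × 1,029,520 L = 11,320 g cyanuric acid.

(a) 92.0 kg; (b) 11.3 kg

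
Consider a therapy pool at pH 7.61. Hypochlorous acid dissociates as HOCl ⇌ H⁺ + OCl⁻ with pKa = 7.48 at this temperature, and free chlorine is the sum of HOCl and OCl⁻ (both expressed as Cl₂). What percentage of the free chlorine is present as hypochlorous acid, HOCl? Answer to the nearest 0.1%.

[OCl⁻]/[HOCl] = 10^(pH − pKa) = 10^(7.61 − 7.48) = 10^0.13 = 1.349.
Fraction as HOCl = 1 / (1 + 1.349) = 0.4257.

42.6%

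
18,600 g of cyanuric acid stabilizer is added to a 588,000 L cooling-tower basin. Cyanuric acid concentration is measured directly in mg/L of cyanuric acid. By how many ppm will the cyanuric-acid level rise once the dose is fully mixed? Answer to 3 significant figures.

Rise: 18,600 g / 588,000 L × 1000 = 31.63 mg/L.

31.6 ppm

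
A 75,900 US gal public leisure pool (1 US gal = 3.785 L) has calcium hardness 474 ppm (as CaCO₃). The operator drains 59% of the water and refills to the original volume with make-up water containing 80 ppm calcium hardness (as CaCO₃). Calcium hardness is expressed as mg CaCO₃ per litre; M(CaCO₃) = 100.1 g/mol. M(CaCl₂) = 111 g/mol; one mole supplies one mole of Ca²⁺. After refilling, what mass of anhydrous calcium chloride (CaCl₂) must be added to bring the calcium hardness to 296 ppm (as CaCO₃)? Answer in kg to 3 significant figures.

17.3 kg

Volume: 75,900 US gal × 3.785 L/gal = 287,282 L.
After draining 59% and refilling: 474 × 0.41 + 80 × 0.59 = 241.54 ppm.
Deficit to target: 296 − 241.54 = 54.46 mg/L.
As CaCO₃: 54.46 mg/L × 287,282 L = 15,650 g; ÷ 100.1 = 156.3 mol Ca²⁺.
Mass: 156.3 × 111 = 17,350 g.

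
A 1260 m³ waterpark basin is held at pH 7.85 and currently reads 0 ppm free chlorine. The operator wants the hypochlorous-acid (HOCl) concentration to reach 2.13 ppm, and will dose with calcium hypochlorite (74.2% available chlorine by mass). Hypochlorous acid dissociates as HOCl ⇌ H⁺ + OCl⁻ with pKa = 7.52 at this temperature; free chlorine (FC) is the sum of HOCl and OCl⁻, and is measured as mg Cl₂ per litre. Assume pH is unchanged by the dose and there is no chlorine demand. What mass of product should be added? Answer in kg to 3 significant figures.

11.3 kg

Volume: 1260 m³ = 1,260,000 L.
[OCl⁻]/[HOCl] = 10^(pH − pKa) = 10^(7.85 − 7.52) = 2.138; fraction as HOCl = 1/(1 + 2.138) = 0.3187.
Free chlorine required for 2.13 ppm HOCl: 2.13 / 0.3187 = 6.684 ppm.
FC to add: 6.684 − 0 = 6.684 mg/L as Cl₂.
Cl₂ equivalent: 6.684 mg/L × 1,260,000 L = 8422 g.
Product at 74.2% available Cl: 8422 / 0.742 = 11,350 g.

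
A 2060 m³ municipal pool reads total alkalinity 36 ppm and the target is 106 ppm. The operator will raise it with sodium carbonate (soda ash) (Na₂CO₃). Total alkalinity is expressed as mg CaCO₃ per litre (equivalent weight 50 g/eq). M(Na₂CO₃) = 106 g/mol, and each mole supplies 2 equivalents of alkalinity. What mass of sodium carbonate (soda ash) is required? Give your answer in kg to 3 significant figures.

Volume: 2060 m³ = 2,060,000 L.
Alkalinity to add: (106 − 36) = 70 mg/L as CaCO₃ × 2,060,000 L = 144,200 g as CaCO₃.
Equivalents: 144,200 g ÷ 50 g/eq = 2884 eq.
Each mole of Na₂CO₃ supplies 2 eq, so 2884 / 2 = 1442 mol.
Mass: 1442 mol × 106 g/mol = 152,900 g.

153 kg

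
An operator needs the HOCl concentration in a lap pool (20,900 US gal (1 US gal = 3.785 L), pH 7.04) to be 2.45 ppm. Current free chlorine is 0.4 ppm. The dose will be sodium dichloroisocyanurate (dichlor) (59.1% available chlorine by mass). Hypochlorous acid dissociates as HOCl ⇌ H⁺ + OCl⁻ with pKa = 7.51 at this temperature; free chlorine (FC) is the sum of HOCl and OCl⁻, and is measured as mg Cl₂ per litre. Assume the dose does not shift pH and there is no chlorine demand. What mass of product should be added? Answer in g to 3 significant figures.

386 g

Volume: 20,900 US gal × 3.785 L/gal = 79,106 L.
[OCl⁻]/[HOCl] = 10^(pH − pKa) = 10^(7.04 − 7.51) = 0.3388; fraction as HOCl = 1/(1 + 0.3388) = 0.7469.
Free chlorine required for 2.45 ppm HOCl: 2.45 / 0.7469 = 3.28 ppm.
FC to add: 3.28 − 0.4 = 2.88 mg/L as Cl₂.
Cl₂ equivalent: 2.88 mg/L × 79,106 L = 227.8 g.
Product at 59.1% available Cl: 227.8 / 0.591 = 385.5 g.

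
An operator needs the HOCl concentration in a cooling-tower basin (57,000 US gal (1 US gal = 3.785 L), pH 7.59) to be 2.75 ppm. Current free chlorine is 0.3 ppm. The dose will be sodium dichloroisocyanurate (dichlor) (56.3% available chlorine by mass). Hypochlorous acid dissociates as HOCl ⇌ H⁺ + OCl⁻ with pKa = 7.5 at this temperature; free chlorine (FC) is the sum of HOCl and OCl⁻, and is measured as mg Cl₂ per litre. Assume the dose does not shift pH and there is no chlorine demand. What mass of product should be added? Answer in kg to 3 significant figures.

2.24 kg

Volume: 57,000 US gal × 3.785 L/gal = 215,745 L.
[OCl⁻]/[HOCl] = 10^(pH − pKa) = 10^(7.59 − 7.5) = 1.23; fraction as HOCl = 1/(1 + 1.23) = 0.4484.
Free chlorine required for 2.75 ppm HOCl: 2.75 / 0.4484 = 6.133 ppm.
FC to add: 6.133 − 0.3 = 5.833 mg/L as Cl₂.
Cl₂ equivalent: 5.833 mg/L × 215,745 L = 1258 g.
Product at 56.3% available Cl: 1258 / 0.563 = 2235 g.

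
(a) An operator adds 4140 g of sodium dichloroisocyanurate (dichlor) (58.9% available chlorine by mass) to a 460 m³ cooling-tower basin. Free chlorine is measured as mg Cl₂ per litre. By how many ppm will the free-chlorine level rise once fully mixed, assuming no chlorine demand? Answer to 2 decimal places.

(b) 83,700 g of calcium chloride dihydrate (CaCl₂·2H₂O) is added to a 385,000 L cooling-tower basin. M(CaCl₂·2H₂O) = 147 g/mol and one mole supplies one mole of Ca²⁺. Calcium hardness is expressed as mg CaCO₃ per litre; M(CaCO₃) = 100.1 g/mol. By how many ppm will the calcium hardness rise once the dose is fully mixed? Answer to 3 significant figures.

(a) Volume: 460 m³ = 460,000 L.
(a) Available chlorine delivered: 4140 g × 0.589 = 2438 g as Cl₂.
(a) Concentration rise: 2438 g / 460,000 L = 5.301 mg/L = 5.30 ppm.

(b) Moles of Ca²⁺: 83,700 g ÷ 147 g/mol = 569.4 mol.
(b) As CaCO₃: 569.4 mol × 100.1 g/mol = 57,000 g.
(b) Rise: 57,000 g / 385,000 L × 1000 = 148 mg/L.

(a) 5.30 ppm; (b) 148 ppm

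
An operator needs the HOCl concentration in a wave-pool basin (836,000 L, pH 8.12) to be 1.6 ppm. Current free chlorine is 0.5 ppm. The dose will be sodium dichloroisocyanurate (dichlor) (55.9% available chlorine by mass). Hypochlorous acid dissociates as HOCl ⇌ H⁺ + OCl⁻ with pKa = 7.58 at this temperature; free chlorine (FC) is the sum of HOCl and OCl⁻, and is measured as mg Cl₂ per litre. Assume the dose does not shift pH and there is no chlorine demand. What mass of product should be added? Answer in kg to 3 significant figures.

9.94 kg

[OCl⁻]/[HOCl] = 10^(pH − pKa) = 10^(8.12 − 7.58) = 3.467; fraction as HOCl = 1/(1 + 3.467) = 0.2238.
Free chlorine required for 1.6 ppm HOCl: 1.6 / 0.2238 = 7.148 ppm.
FC to add: 7.148 − 0.5 = 6.648 mg/L as Cl₂.
Cl₂ equivalent: 6.648 mg/L × 836,000 L = 5558 g.
Product at 55.9% available Cl: 5558 / 0.559 = 9942 g.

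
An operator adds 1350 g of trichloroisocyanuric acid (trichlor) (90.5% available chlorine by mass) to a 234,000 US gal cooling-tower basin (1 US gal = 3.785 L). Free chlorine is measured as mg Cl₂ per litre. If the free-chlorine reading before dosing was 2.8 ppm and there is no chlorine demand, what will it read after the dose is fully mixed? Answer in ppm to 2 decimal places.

Volume: 234,000 US gal × 3.785 L/gal = 885,690 L.
Available chlorine delivered: 1350 g × 0.905 = 1222 g as Cl₂.
Concentration rise: 1222 g / 885,690 L = 1.379 mg/L = 1.38 ppm.
Final FC: 2.8 + 1.38 = 4.18 ppm.

4.18 ppm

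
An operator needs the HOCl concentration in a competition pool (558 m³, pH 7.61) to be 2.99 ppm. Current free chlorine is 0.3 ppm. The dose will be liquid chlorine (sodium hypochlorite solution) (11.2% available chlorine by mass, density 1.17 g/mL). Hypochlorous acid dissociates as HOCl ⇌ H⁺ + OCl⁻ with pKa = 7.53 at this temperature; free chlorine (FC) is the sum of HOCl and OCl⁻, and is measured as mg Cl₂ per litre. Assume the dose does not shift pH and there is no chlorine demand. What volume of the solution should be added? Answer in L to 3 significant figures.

Volume: 558 m³ = 558,000 L.
[OCl⁻]/[HOCl] = 10^(pH − pKa) = 10^(7.61 − 7.53) = 1.202; fraction as HOCl = 1/(1 + 1.202) = 0.4541.
Free chlorine required for 2.99 ppm HOCl: 2.99 / 0.4541 = 6.585 ppm.
FC to add: 6.585 − 0.3 = 6.285 mg/L as Cl₂.
Cl₂ equivalent: 6.285 mg/L × 558,000 L = 3507 g.
Product at 11.2% available Cl: 3507 / 0.112 = 31,310 g.
Volume: 31,310 g ÷ 1.17 g/mL = 26,760 mL.

26.8 L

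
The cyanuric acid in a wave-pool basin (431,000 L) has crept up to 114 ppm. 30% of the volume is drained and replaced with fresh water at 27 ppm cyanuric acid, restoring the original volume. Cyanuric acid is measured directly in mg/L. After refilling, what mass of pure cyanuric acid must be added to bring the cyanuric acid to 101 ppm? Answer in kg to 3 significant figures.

5.65 kg

After draining 30% and refilling: 114 × 0.70 + 27 × 0.30 = 87.9 ppm.
Deficit to target: 101 − 87.9 = 13.1 mg/L.
Mass: 13.1 mg/L × 431,000 L = 5646 g cyanuric acid.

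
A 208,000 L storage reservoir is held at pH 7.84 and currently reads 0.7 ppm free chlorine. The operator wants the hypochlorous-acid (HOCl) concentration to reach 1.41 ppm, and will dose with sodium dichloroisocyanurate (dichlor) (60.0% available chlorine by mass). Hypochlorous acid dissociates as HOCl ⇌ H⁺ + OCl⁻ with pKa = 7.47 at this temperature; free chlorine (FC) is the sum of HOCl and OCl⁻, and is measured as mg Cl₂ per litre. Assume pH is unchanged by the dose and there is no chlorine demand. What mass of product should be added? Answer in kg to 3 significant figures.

1.39 kg

[OCl⁻]/[HOCl] = 10^(pH − pKa) = 10^(7.84 − 7.47) = 2.344; fraction as HOCl = 1/(1 + 2.344) = 0.299.
Free chlorine required for 1.41 ppm HOCl: 1.41 / 0.299 = 4.715 ppm.
FC to add: 4.715 − 0.7 = 4.015 mg/L as Cl₂.
Cl₂ equivalent: 4.015 mg/L × 208,000 L = 835.2 g.
Product at 60.0% available Cl: 835.2 / 0.6 = 1392 g.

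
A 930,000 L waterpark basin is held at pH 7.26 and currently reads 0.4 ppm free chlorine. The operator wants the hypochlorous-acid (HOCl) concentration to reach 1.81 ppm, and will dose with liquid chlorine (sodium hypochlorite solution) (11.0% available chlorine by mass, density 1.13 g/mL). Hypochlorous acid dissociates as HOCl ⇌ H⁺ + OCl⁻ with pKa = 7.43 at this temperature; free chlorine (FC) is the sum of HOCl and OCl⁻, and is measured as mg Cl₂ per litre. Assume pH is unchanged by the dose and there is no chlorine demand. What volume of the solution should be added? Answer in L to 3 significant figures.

[OCl⁻]/[HOCl] = 10^(pH − pKa) = 10^(7.26 − 7.43) = 0.6761; fraction as HOCl = 1/(1 + 0.6761) = 0.5966.
Free chlorine required for 1.81 ppm HOCl: 1.81 / 0.5966 = 3.034 ppm.
FC to add: 3.034 − 0.4 = 2.634 mg/L as Cl₂.
Cl₂ equivalent: 2.634 mg/L × 930,000 L = 2449 g.
Product at 11.0% available Cl: 2449 / 0.11 = 22,270 g.
Volume: 22,270 g ÷ 1.13 g/mL = 19,710 mL.

19.7 L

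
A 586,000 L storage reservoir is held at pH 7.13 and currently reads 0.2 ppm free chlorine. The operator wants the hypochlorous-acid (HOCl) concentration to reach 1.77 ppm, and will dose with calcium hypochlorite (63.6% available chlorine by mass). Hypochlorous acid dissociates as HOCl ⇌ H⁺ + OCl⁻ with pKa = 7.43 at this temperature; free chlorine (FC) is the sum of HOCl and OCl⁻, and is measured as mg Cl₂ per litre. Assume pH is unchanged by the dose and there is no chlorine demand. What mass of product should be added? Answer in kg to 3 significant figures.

2.26 kg

[OCl⁻]/[HOCl] = 10^(pH − pKa) = 10^(7.13 − 7.43) = 0.5012; fraction as HOCl = 1/(1 + 0.5012) = 0.6661.
Free chlorine required for 1.77 ppm HOCl: 1.77 / 0.6661 = 2.657 ppm.
FC to add: 2.657 − 0.2 = 2.457 mg/L as Cl₂.
Cl₂ equivalent: 2.457 mg/L × 586,000 L = 1440 g.
Product at 63.6% available Cl: 1440 / 0.636 = 2264 g.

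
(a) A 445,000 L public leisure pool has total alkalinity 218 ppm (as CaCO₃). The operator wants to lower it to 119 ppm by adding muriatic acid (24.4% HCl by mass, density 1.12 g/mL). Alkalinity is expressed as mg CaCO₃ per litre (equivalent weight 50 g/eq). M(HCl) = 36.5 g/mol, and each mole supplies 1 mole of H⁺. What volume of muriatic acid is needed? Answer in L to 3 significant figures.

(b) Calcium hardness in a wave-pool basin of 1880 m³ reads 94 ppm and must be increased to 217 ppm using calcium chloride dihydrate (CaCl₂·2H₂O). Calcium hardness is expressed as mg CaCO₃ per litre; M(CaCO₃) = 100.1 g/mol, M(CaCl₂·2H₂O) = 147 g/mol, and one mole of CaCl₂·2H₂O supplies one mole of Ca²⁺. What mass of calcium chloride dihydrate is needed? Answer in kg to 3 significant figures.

(a) 118 L; (b) 340 kg

(a) Alkalinity to neutralize: (218 − 119) = 99 mg/L as CaCO₃ × 445,000 L = 44,060 g as CaCO₃.
(a) Equivalents of H⁺ required: 44,060 ÷ 50 g/eq = 881.1 eq = 881.1 mol HCl.
(a) Mass of HCl: 881.1 × 36.5 = 32,160 g.
(a) Mass of 24.4% solution: 32,160 / 0.244 = 131,800 g.
(a) Volume: 131,800 g ÷ 1.12 g/mL = 117,700 mL.

(b) Volume: 1880 m³ = 1,880,000 L.
(b) Hardness to add: (217 − 94) = 123 mg/L as CaCO₃ × 1,880,000 L = 231,200 g as CaCO₃.
(b) Moles of Ca²⁺ (1 mol Ca²⁺ ≡ 1 mol CaCO₃): 231,200 / 100.1 g/mol = 2310 mol.
(b) Mass of CaCl₂·2H₂O: 2310 × 147 = 339,600 g.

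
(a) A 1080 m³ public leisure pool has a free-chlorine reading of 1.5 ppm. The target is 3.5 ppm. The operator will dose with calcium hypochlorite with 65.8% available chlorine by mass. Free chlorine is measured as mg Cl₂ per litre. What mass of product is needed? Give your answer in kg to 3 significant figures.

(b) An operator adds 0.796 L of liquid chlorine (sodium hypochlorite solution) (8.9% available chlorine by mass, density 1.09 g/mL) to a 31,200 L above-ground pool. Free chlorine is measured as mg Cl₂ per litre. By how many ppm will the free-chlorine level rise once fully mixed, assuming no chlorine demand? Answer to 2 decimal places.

(a) Volume: 1080 m³ = 1,080,000 L.
(a) Chlorine deficit: 3.5 − 1.5 = 2 ppm = 2 mg/L as Cl₂.
(a) Cl₂ equivalent needed: 2 mg/L × 1,080,000 L = 2,160,000 mg = 2160 g.
(a) Product at 65.8% available chlorine: 2160 / 0.658 = 3283 g.

(b) Mass of solution: 0.796 L × 1000 mL/L × 1.09 g/mL = 867.6 g.
(b) Available chlorine delivered: 867.6 g × 0.089 = 77.22 g as Cl₂.
(b) Concentration rise: 77.22 g / 31,200 L = 2.475 mg/L = 2.47 ppm.

(a) 3.28 kg; (b) 2.47 ppm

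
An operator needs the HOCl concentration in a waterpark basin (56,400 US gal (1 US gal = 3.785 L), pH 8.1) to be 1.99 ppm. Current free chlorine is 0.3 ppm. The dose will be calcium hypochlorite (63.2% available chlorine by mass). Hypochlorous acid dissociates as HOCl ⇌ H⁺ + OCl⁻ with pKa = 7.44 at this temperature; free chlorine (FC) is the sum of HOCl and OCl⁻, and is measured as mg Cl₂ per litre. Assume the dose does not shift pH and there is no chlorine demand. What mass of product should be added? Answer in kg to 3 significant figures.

Volume: 56,400 US gal × 3.785 L/gal = 213,474 L.
[OCl⁻]/[HOCl] = 10^(pH − pKa) = 10^(8.1 − 7.44) = 4.571; fraction as HOCl = 1/(1 + 4.571) = 0.1795.
Free chlorine required for 1.99 ppm HOCl: 1.99 / 0.1795 = 11.09 ppm.
FC to add: 11.09 − 0.3 = 10.79 mg/L as Cl₂.
Cl₂ equivalent: 10.79 mg/L × 213,474 L = 2303 g.
Product at 63.2% available Cl: 2303 / 0.632 = 3643 g.

3.64 kg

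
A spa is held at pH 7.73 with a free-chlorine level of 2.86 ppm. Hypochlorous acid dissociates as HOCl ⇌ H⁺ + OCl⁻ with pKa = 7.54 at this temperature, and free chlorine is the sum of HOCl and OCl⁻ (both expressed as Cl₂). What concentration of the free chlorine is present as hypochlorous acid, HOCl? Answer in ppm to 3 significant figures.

[OCl⁻]/[HOCl] = 10^(pH − pKa) = 10^(7.73 − 7.54) = 10^0.19 = 1.549.
Fraction as HOCl = 1 / (1 + 1.549) = 0.3923.
HOCl = 0.3923 × 2.86 ppm = 1.122 ppm.

1.12 ppm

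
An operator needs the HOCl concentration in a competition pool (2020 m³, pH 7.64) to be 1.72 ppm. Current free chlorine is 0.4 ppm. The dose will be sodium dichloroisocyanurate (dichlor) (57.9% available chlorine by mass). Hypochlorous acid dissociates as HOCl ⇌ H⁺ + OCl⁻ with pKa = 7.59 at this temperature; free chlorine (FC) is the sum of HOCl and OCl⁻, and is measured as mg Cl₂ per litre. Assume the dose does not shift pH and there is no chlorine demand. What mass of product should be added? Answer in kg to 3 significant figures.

11.3 kg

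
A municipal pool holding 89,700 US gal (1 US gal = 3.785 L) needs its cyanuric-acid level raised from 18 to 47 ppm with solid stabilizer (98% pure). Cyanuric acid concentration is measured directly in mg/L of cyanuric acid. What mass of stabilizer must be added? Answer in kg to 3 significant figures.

10.0 kg

Volume: 89,700 US gal × 3.785 L/gal = 339,514 L.
CYA to add: (47 − 18) = 29 mg/L × 339,514 L = 9846 g cyanuric acid.
At 98% purity: 9846 / 0.98 = 10,050 g product.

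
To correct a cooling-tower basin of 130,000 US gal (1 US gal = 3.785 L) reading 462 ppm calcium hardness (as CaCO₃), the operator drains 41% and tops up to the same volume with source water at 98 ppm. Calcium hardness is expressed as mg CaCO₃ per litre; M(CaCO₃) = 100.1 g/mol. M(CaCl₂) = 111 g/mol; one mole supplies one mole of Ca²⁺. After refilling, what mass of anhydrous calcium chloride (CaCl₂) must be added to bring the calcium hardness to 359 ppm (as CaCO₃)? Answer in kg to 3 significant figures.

25.2 kg

Volume: 130,000 US gal × 3.785 L/gal = 492,050 L.
After draining 41% and refilling: 462 × 0.59 + 98 × 0.41 = 312.76 ppm.
Deficit to target: 359 − 312.76 = 46.24 mg/L.
As CaCO₃: 46.24 mg/L × 492,050 L = 22,750 g; ÷ 100.1 = 227.3 mol Ca²⁺.
Mass: 227.3 × 111 = 25,230 g.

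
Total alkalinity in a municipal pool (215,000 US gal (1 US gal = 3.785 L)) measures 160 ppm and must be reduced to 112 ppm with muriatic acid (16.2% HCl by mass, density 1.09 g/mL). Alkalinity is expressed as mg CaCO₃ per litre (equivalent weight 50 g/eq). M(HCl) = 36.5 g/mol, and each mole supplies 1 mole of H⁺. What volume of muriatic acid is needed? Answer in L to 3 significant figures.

161 L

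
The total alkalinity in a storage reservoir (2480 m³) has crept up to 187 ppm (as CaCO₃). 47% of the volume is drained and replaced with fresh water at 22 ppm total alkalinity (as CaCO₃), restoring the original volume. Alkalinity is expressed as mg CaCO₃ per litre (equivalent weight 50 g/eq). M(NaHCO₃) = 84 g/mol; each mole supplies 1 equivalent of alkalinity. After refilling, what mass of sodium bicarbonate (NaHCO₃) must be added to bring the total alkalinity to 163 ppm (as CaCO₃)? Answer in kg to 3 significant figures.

223 kg

Volume: 2480 m³ = 2,480,000 L.
After draining 47% and refilling: 187 × 0.53 + 22 × 0.47 = 109.45 ppm.
Deficit to target: 163 − 109.45 = 53.55 mg/L.
As CaCO₃: 53.55 mg/L × 2,480,000 L = 132,800 g; ÷ 50 g/eq ÷ 1 = 2656 mol NaHCO₃.
Mass: 2656 × 84 = 223,100 g.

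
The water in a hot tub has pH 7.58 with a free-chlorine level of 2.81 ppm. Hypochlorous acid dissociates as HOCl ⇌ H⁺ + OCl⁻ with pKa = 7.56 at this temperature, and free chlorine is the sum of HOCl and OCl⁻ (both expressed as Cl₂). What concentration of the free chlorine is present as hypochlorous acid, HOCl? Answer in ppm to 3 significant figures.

[OCl⁻]/[HOCl] = 10^(pH − pKa) = 10^(7.58 − 7.56) = 10^0.02 = 1.047.
Fraction as HOCl = 1 / (1 + 1.047) = 0.4885.
HOCl = 0.4885 × 2.81 ppm = 1.373 ppm.

1.37 ppm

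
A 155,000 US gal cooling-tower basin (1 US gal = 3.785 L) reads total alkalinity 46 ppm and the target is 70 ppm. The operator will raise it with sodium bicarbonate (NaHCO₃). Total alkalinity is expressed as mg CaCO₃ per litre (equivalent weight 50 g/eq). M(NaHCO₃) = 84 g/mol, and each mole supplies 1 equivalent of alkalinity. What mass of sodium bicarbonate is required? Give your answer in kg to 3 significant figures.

Volume: 155,000 US gal × 3.785 L/gal = 586,675 L.
Alkalinity to add: (70 − 46) = 24 mg/L as CaCO₃ × 586,675 L = 14,080 g as CaCO₃.
Equivalents: 14,080 g ÷ 50 g/eq = 281.6 eq.
NaHCO₃ supplies 1 eq per mole → 281.6 mol.
Mass: 281.6 mol × 84 g/mol = 23,650 g.

23.7 kg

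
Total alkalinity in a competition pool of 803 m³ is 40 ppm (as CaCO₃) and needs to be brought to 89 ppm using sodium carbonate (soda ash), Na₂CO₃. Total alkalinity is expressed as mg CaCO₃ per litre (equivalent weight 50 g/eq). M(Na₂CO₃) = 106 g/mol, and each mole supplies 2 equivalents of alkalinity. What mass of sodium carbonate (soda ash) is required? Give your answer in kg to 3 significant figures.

Volume: 803 m³ = 803,000 L.
Alkalinity to add: (89 − 40) = 49 mg/L as CaCO₃ × 803,000 L = 39,350 g as CaCO₃.
Equivalents: 39,350 g ÷ 50 g/eq = 786.9 eq.
Each mole of Na₂CO₃ supplies 2 eq, so 786.9 / 2 = 393.5 mol.
Mass: 393.5 mol × 106 g/mol = 41,710 g.

41.7 kg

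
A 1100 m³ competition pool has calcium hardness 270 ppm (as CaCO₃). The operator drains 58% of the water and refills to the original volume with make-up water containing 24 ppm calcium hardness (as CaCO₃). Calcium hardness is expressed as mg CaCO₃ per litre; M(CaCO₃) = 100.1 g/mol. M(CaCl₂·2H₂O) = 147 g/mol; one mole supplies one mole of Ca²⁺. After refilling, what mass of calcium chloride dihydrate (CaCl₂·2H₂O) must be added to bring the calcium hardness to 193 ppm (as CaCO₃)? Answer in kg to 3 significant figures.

106 kg

Volume: 1100 m³ = 1,100,000 L.
After draining 58% and refilling: 270 × 0.42 + 24 × 0.58 = 127.32 ppm.
Deficit to target: 193 − 127.32 = 65.68 mg/L.
As CaCO₃: 65.68 mg/L × 1,100,000 L = 72,250 g; ÷ 100.1 = 721.8 mol Ca²⁺.
Mass: 721.8 × 147 = 106,100 g.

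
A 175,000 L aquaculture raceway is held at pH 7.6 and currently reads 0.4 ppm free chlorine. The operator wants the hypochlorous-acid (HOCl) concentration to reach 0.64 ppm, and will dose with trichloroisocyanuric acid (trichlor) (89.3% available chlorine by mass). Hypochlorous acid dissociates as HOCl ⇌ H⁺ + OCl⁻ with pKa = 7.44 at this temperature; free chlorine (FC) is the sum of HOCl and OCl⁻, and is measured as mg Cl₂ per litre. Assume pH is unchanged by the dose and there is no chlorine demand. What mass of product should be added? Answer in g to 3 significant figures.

228 g

[OCl⁻]/[HOCl] = 10^(pH − pKa) = 10^(7.6 − 7.44) = 1.445; fraction as HOCl = 1/(1 + 1.445) = 0.4089.
Free chlorine required for 0.64 ppm HOCl: 0.64 / 0.4089 = 1.565 ppm.
FC to add: 1.565 − 0.4 = 1.165 mg/L as Cl₂.
Cl₂ equivalent: 1.165 mg/L × 175,000 L = 203.9 g.
Product at 89.3% available Cl: 203.9 / 0.893 = 228.3 g.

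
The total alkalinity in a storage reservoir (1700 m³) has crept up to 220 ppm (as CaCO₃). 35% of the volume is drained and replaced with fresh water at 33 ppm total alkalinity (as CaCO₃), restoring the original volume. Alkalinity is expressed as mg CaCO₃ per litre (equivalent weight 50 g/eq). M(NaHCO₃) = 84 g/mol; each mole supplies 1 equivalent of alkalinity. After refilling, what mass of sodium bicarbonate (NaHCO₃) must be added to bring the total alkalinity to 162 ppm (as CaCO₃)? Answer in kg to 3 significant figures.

21.3 kg

Volume: 1700 m³ = 1,700,000 L.
After draining 35% and refilling: 220 × 0.65 + 33 × 0.35 = 154.55 ppm.
Deficit to target: 162 − 154.55 = 7.45 mg/L.
As CaCO₃: 7.45 mg/L × 1,700,000 L = 12,660 g; ÷ 50 g/eq ÷ 1 = 253.3 mol NaHCO₃.
Mass: 253.3 × 84 = 21,280 g.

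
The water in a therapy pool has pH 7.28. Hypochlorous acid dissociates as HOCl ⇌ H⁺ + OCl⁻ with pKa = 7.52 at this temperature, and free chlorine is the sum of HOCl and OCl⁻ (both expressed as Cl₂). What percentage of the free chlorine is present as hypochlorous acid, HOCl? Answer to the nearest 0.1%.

63.5%

[OCl⁻]/[HOCl] = 10^(pH − pKa) = 10^(7.28 − 7.52) = 10^-0.24 = 0.5754.
Fraction as HOCl = 1 / (1 + 0.5754) = 0.6347.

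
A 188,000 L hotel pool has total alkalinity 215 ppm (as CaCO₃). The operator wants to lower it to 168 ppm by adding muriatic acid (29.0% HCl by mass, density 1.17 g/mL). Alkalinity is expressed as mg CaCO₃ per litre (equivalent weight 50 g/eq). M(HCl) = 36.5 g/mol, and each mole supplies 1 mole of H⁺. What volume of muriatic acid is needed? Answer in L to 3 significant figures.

19.0 L

Alkalinity to neutralize: (215 − 168) = 47 mg/L as CaCO₃ × 188,000 L = 8836 g as CaCO₃.
Equivalents of H⁺ required: 8836 ÷ 50 g/eq = 176.7 eq = 176.7 mol HCl.
Mass of HCl: 176.7 × 36.5 = 6450 g.
Mass of 29.0% solution: 6450 / 0.29 = 22,240 g.
Volume: 22,240 g ÷ 1.17 g/mL = 19,010 mL.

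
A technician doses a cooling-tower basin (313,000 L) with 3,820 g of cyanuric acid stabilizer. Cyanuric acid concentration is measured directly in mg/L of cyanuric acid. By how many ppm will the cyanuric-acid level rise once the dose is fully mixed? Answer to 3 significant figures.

12.2 ppm

Rise: 3,820 g / 313,000 L × 1000 = 12.2 mg/L.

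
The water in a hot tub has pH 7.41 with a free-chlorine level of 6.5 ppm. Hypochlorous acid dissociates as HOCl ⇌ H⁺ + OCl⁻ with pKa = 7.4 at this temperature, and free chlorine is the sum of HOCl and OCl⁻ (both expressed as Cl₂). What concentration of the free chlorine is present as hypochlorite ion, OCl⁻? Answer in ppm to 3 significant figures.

[OCl⁻]/[HOCl] = 10^(pH − pKa) = 10^(7.41 − 7.4) = 10^0.01 = 1.023.
Fraction as HOCl = 1 / (1 + 1.023) = 0.4942.
OCl⁻ = (1 − 0.4942) × 6.5 ppm = 3.287 ppm.

3.29 ppm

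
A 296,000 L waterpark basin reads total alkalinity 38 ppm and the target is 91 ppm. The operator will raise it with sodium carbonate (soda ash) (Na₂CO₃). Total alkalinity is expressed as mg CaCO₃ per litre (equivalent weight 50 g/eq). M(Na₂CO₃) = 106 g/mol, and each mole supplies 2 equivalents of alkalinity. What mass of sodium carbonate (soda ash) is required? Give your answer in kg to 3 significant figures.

Alkalinity to add: (91 − 38) = 53 mg/L as CaCO₃ × 296,000 L = 15,690 g as CaCO₃.
Equivalents: 15,690 g ÷ 50 g/eq = 313.8 eq.
Each mole of Na₂CO₃ supplies 2 eq, so 313.8 / 2 = 156.9 mol.
Mass: 156.9 mol × 106 g/mol = 16,630 g.

16.6 kg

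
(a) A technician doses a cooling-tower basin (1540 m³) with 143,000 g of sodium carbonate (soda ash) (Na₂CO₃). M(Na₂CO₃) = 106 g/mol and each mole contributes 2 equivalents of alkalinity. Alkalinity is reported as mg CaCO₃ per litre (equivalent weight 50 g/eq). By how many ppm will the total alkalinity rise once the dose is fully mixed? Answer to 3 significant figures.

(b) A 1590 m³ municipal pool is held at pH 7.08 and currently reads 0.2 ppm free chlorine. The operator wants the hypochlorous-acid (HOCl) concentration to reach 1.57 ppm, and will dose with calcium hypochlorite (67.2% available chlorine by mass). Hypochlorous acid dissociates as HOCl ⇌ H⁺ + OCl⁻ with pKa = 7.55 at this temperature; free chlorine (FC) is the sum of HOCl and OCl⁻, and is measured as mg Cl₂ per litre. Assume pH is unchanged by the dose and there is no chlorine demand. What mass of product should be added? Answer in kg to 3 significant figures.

(a) Volume: 1540 m³ = 1,540,000 L.
(a) Moles of Na₂CO₃: 143,000 g ÷ 106 g/mol = 1349 mol → 2698 eq of alkalinity.
(a) As CaCO₃: 2698 eq × 50 g/eq = 134,900 g.
(a) Rise: 134,900 g / 1,540,000 L × 1000 = 87.6 mg/L.

(b) Volume: 1590 m³ = 1,590,000 L.
(b) [OCl⁻]/[HOCl] = 10^(pH − pKa) = 10^(7.08 − 7.55) = 0.3388; fraction as HOCl = 1/(1 + 0.3388) = 0.7469.
(b) Free chlorine required for 1.57 ppm HOCl: 1.57 / 0.7469 = 2.102 ppm.
(b) FC to add: 2.102 − 0.2 = 1.902 mg/L as Cl₂.
(b) Cl₂ equivalent: 1.902 mg/L × 1,590,000 L = 3024 g.
(b) Product at 67.2% available Cl: 3024 / 0.672 = 4500 g.

(a) 87.6 ppm; (b) 4.50 kg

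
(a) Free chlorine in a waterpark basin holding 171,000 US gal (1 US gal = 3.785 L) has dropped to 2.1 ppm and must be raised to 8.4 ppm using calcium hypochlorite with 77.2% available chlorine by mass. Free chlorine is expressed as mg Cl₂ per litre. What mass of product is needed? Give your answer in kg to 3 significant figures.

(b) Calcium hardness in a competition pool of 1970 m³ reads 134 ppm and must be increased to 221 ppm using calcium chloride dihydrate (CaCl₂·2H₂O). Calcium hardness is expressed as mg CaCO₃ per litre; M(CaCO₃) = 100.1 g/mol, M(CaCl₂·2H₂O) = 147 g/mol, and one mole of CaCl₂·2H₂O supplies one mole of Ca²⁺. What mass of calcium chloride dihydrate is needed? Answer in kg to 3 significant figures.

(a) 5.28 kg; (b) 252 kg

(a) Volume: 171,000 US gal × 3.785 L/gal = 647,235 L.
(a) Chlorine deficit: 8.4 − 2.1 = 6.3 ppm = 6.3 mg/L as Cl₂.
(a) Cl₂ equivalent needed: 6.3 mg/L × 647,235 L = 4,078,000 mg = 4078 g.
(a) Product at 77.2% available chlorine: 4078 / 0.772 = 5282 g.

(b) Volume: 1970 m³ = 1,970,000 L.
(b) Hardness to add: (221 − 134) = 87 mg/L as CaCO₃ × 1,970,000 L = 171,400 g as CaCO₃.
(b) Moles of Ca²⁺ (1 mol Ca²⁺ ≡ 1 mol CaCO₃): 171,400 / 100.1 g/mol = 1712 mol.
(b) Mass of CaCl₂·2H₂O: 1712 × 147 = 251,700 g.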